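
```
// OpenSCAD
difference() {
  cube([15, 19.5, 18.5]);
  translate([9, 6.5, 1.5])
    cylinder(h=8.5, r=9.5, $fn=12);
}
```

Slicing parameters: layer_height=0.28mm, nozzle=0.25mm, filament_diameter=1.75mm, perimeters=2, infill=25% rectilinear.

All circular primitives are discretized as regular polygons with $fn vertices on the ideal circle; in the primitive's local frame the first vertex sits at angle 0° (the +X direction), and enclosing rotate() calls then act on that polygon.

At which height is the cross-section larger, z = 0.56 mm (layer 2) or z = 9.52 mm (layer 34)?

layer 2 (z = 0.56 mm)

Layer 2 (z = 0.56): the cube is present — its section is the full 15×19.5 rectangle (area 292.50 mm²); the cylinder at (9, 6.5) does not reach this height (z outside [1.5, 10]); Subtracting the remaining from the first: none of the subtracted shapes is present at this height, so the 15×19.5 cube is unchanged — area = 292.50 mm². So its area = 292.50 mm². Layer 34 (z = 9.52): the 15×19.5 cube contributes its full rectangle (area 292.50 mm²); the r=9.5 cylinder at (9, 6.5) gives a regular 12-gon of circumradius 9.5 (constant along its height) (area = (12/2)·9.500²·sin(360°/12) = 270.75 mm²); After the difference (first − rest): starting from the 15×19.5 cube (292.50 mm²), the r=9.5 cylinder at (9, 6.5) partially overlaps it — only the 212.33 mm² overlap (of its 270.75 mm²) is removed, clipping the outline — area = 80.17 mm². So its area = 80.17 mm². Layer 2 is larger (292.50 vs 80.17 mm²).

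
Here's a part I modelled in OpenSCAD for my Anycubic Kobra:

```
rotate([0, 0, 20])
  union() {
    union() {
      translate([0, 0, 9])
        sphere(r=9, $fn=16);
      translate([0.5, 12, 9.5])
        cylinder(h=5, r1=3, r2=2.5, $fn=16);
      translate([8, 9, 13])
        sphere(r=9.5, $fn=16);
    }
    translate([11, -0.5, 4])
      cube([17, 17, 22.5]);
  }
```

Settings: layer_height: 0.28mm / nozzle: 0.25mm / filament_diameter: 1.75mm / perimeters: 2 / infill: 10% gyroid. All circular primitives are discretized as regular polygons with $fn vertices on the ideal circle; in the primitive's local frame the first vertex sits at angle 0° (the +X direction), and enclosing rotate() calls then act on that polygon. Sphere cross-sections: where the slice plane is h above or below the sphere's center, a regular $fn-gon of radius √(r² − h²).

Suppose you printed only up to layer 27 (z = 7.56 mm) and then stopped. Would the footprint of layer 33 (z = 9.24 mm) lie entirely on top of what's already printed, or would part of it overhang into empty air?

Compare the two slices. At z = 7.56: the r=9 sphere contributes a regular 16-gon of circumradius √(9²−1.44²) = 8.884 (area = (16/2)·8.884²·sin(360°/16) = 241.63 mm²); the cone at (0.5, 12) is not intersected at this z (z outside [9.5, 14.5]); the sphere at (8, 9): section is a regular 16-gon, circumradius = √(r²−h²) = √(9.5²−5.44²) = 7.788 (area = (16/2)·7.788²·sin(360°/16) = 185.70 mm²); Taking the union: the regions partially overlap — summed areas 427.33 mm² minus the doubly-counted overlap 33.90 mm² gives 393.43 mm² — area = 393.43 mm²; the cube at (11, -0.5) (footprint 17×17) is included at this height (area 289.00 mm²); Merging all regions: the regions partially overlap — summed areas 682.43 mm² minus the doubly-counted overlap 47.91 mm² gives 634.52 mm² — area = 634.52 mm²; (rotated 20° about Z; rotation is an isometry so areas/perimeters/island counts are preserved). At z = 9.24: the r=9 sphere slices to a regular 16-gon of circumradius 8.997 (√(r²−h²) with h=0.24 from center) (area = (16/2)·8.997²·sin(360°/16) = 247.80 mm²); the cone at (0.5, 12) is not intersected at this z (z outside [9.5, 14.5]); the sphere at (8, 9): section is a regular 16-gon, circumradius = √(r²−h²) = √(9.5²−3.76²) = 8.724 (area = (16/2)·8.724²·sin(360°/16) = 233.02 mm²); Taking the union: the regions partially overlap — summed areas 480.82 mm² minus the doubly-counted overlap 47.80 mm² gives 433.02 mm² — area = 433.02 mm²; the cube at (11, -0.5) is present — its section is the full 17×17 rectangle (area 289.00 mm²); Combining (union): the regions partially overlap — summed areas 722.02 mm² minus the doubly-counted overlap 65.52 mm² gives 656.50 mm² — area = 656.50 mm²; (rotated 20° about Z; rotation is an isometry so areas/perimeters/island counts are preserved). Checking containment: at z = 9.24 the cross-section extends beyond the z = 7.56 cross-section by about 21.98 mm².

part overhangs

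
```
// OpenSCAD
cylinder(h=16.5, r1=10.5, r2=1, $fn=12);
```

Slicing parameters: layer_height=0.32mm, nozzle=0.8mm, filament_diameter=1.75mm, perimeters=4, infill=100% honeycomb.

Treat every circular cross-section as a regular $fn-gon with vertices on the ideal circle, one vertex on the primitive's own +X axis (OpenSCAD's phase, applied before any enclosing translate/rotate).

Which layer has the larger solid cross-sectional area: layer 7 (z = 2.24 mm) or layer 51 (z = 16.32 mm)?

Layer 7 (z = 2.24): the cone (r1=10.5→r2=1) has section circumradius 9.210 here — a regular 12-gon (area = (12/2)·9.210²·sin(360°/12) = 254.49 mm²). So its area = 254.49 mm². Layer 51 (z = 16.32): the cone contributes a regular 12-gon of circumradius 1.104 (interpolated between r1=10.5 and r2=1 at t=0.989) (area = (12/2)·1.104²·sin(360°/12) = 3.65 mm²). So its area = 3.65 mm². Layer 7 is larger (254.49 vs 3.65 mm²).

layer 7 (z = 2.24 mm)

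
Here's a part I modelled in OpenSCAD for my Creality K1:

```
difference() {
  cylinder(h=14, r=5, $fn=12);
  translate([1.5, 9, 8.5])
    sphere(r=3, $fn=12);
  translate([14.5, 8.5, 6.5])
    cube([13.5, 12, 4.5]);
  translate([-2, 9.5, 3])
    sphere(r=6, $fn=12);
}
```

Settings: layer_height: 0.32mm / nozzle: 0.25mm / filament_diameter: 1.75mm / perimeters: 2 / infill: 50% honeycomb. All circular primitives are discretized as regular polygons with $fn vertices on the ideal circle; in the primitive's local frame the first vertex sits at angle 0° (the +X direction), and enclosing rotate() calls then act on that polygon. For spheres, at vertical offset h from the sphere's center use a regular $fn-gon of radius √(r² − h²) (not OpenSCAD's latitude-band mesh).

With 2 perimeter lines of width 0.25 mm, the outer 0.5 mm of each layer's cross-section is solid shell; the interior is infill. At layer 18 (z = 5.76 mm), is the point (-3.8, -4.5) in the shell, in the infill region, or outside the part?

At z = 5.76 mm: the r=5 cylinder contributes a regular 12-gon of circumradius 5; the r=3 sphere at (1.5, 9) contributes a regular 12-gon of circumradius √(3²−2.74²) = 1.222; the cube at (14.5, 8.5) is absent (z outside [6.5, 11]); the r=6 sphere at (-2, 9.5) contributes a regular 12-gon of circumradius √(6²−2.76²) = 5.328; Subtracting the remaining from the first: starting from the r=5 cylinder, the r=3 sphere at (1.5, 9) misses the remaining region (no effect); the r=6 sphere at (-2, 9.5) partially overlaps it — only the 0.74 mm² overlap (of its 85.15 mm²) is removed, clipping the outline — 1 connected region. Overall, the cross-section is a single solid region. The nearest boundary edge runs (-2.50, -4.33)→(-4.33, -2.50); distance from the point to it = 1.04 mm. The point is not inside any of the regions above, so it lies outside the cross-section (1.04 mm from the nearest boundary).

outside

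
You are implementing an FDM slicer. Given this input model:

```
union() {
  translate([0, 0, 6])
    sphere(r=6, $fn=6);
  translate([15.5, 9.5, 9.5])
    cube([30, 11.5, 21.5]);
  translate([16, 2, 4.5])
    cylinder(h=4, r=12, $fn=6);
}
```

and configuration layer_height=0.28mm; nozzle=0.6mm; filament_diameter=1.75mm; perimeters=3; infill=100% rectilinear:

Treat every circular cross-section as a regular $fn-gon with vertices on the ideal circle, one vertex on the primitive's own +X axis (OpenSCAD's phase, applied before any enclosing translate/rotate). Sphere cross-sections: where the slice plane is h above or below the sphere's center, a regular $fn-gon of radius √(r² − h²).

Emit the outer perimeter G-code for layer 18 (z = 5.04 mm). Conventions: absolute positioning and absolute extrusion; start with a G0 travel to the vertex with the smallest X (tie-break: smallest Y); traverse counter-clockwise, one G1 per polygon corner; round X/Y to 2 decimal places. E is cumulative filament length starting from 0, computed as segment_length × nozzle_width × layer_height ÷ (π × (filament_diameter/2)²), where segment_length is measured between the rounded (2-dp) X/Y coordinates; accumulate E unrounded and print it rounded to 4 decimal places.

G0 X-5.92 Y0.00 Z5.04
G1 X-2.96 Y-5.13 E0.4137
G1 X2.96 Y-5.13 E0.8272
G1 X5.54 Y-0.67 E1.1871
G1 X10.00 Y-8.39 E1.8098
G1 X22.00 Y-8.39 E2.6479
G1 X28.00 Y2.00 E3.4860
G1 X22.00 Y12.39 E4.3240
G1 X10.00 Y12.39 E5.1621
G1 X4.38 Y2.67 E5.9463
G1 X2.96 Y5.13 E6.1447
G1 X-2.96 Y5.13 E6.5582
G1 X-5.92 Y0.00 E6.9719

At z = 5.04 mm: the r=6 sphere contributes a regular 6-gon of circumradius √(6²−0.96²) = 5.923; the cube at (15.5, 9.5) is absent (z outside [9.5, 31]); the cylinder at (16, 2): section is a regular 6-gon, circumradius r=12; Taking the union: the regions partially overlap (shared area 2.05 mm²), so overlapping operands fuse into one piece — 1 connected region. The outline is a single polygon with 12 vertices. Extrusion per mm of travel: 0.6 × 0.28 / (π × 0.875²) = 0.069846. Accumulating E over each segment gives final E = 6.9719.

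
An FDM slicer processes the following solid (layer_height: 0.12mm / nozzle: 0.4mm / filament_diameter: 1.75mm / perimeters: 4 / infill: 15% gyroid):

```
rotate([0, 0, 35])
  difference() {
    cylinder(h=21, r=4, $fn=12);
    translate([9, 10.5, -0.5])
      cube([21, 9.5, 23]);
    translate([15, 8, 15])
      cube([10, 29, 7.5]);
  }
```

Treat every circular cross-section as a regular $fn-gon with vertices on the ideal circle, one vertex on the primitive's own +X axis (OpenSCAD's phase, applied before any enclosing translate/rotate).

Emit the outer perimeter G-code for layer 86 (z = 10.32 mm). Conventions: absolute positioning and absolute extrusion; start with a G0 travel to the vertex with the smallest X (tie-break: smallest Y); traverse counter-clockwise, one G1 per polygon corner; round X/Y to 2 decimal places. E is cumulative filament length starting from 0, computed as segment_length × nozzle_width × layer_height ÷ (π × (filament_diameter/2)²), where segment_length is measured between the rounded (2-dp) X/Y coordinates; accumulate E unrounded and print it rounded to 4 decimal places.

At z = 10.32 mm: the cylinder: section is a regular 12-gon, circumradius r=4; the cube at (9, 10.5) (footprint 21×9.5) is included at this height; the cube at (15, 8) is absent (z outside [15, 22.5]); Subtracting the remaining from the first: starting from the r=4 cylinder, the 21×9.5 cube at (9, 10.5) misses the remaining region (no effect) — 1 connected region; (whole slice rotated 35° about Z — lengths, areas and connectivity unchanged). The outline is a single polygon with 12 vertices. Extrusion per mm of travel: 0.4 × 0.12 / (π × 0.875²) = 0.019956. Accumulating E over each segment gives final E = 0.4958.

G0 X-3.98 Y-0.35 Z10.32
G1 X-3.28 Y-2.29 E0.0412
G1 X-1.69 Y-3.63 E0.0827
G1 X0.35 Y-3.98 E0.1240
G1 X2.29 Y-3.28 E0.1651
G1 X3.63 Y-1.69 E0.2066
G1 X3.98 Y0.35 E0.2479
G1 X3.28 Y2.29 E0.2891
G1 X1.69 Y3.63 E0.3306
G1 X-0.35 Y3.98 E0.3719
G1 X-2.29 Y3.28 E0.4130
G1 X-3.63 Y1.69 E0.4545
G1 X-3.98 Y-0.35 E0.4958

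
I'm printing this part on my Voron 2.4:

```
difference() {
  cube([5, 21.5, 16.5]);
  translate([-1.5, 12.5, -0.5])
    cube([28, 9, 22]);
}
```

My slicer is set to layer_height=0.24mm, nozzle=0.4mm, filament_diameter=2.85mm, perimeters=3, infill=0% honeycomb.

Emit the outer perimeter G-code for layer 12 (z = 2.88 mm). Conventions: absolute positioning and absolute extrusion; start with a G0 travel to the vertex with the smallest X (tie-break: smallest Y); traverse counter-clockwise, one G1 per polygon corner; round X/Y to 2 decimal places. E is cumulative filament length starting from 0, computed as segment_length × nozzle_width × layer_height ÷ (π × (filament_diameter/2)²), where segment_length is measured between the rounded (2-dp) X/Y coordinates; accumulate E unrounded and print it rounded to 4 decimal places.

At z = 2.88 mm: the cube is present — its section is the full 5×21.5 rectangle; the cube at (-1.5, 12.5) (footprint 28×9) is included at this height; Subtracting the remaining from the first: starting from the 5×21.5 cube, the 28×9 cube at (-1.5, 12.5) partially overlaps it — only the 45.00 mm² overlap (of its 252.00 mm²) is removed, clipping the outline — 1 connected region. The outline is a single polygon with 4 vertices. Extrusion per mm of travel: 0.4 × 0.24 / (π × 1.425²) = 0.015048. Accumulating E over each segment gives final E = 0.5267.

G0 X0.00 Y0.00 Z2.88
G1 X5.00 Y0.00 E0.0752
G1 X5.00 Y12.50 E0.2633
G1 X0.00 Y12.50 E0.3386
G1 X0.00 Y0.00 E0.5267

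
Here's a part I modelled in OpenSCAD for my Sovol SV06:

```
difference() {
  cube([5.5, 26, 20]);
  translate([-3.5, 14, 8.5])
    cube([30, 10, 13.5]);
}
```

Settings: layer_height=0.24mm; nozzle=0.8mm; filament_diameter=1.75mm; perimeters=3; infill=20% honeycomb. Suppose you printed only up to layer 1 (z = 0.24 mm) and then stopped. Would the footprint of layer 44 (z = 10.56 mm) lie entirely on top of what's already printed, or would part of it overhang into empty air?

entirely on top

Compare the two slices. At z = 0.24: the cube (footprint 5.5×26) is included at this height (area 143.00 mm²); the cube at (-3.5, 14) does not reach this height (z outside [8.5, 22]); After the difference (first − rest): none of the subtracted shapes is present at this height, so the 5.5×26 cube is unchanged — area = 143.00 mm². At z = 10.56: the cube (footprint 5.5×26) is included at this height (area 143.00 mm²); the cube at (-3.5, 14) is present — its section is the full 30×10 rectangle (area 300.00 mm²); After the difference (first − rest): starting from the 5.5×26 cube (143.00 mm²), the 30×10 cube at (-3.5, 14) partially overlaps it — only the 55.00 mm² overlap (of its 300.00 mm²) is removed, clipping the outline — area = 88.00 mm². Checking containment: the cross-section at z = 10.56 is a subset of the cross-section at z = 0.24.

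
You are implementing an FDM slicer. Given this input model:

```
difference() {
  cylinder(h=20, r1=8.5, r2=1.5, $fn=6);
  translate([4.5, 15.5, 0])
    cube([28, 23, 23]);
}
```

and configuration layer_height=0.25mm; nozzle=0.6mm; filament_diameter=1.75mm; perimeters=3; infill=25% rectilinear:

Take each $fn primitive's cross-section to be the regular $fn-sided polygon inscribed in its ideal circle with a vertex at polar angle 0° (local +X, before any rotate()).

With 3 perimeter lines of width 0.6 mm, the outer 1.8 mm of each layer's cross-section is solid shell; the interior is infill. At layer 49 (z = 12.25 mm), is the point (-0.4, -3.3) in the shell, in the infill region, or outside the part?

shell

At z = 12.25 mm: the cone: at t=0.613 of its height the radius interpolates to r₁+(r₂−r₁)t = 4.212, giving a regular 6-gon of that circumradius; the cube at (4.5, 15.5) is present — its section is the full 28×23 rectangle; After the difference (first − rest): starting from the cone, the 28×23 cube at (4.5, 15.5) misses the remaining region (no effect) — 1 connected region. Overall, the cross-section is a single solid region. The nearest boundary edge runs (2.11, -3.65)→(-2.11, -3.65); distance from the point to it = 0.35 mm. The point is inside the cross-section, 0.35 mm from the nearest boundary — within the 1.8 mm shell band (3 × 0.6).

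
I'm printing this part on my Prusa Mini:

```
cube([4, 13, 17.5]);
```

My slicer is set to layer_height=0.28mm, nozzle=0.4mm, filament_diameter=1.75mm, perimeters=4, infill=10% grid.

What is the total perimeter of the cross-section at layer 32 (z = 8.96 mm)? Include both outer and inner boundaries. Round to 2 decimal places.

At z = 8.96 mm: the cube (footprint 4×13) is included at this height (perimeter 34.00 mm). Overall, the cross-section is a single solid region. Total boundary length (outer) = 34.00 mm.

34.00 mm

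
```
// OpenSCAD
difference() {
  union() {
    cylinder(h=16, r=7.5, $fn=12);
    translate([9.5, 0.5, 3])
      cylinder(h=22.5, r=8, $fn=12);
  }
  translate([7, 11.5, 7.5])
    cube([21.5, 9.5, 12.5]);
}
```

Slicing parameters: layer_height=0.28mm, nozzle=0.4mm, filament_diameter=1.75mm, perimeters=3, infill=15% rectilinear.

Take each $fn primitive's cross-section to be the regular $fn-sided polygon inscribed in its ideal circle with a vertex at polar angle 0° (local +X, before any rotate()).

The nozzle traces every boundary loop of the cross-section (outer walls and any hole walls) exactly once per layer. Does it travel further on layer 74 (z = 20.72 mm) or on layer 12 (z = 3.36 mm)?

Layer 74 (z = 20.72): the cylinder is absent (z outside [0, 16]); the r=8 cylinder at (9.5, 0.5) gives a regular 12-gon of circumradius 8 (constant along its height) (perimeter = 2·12·8.000·sin(180°/12) = 49.69 mm); Merging all regions: only the r=8 cylinder at (9.5, 0.5) is present, so the union is just that shape — boundary = 49.69 mm; the cube at (7, 11.5) is absent (z outside [7.5, 20]); Taking the first minus the rest: none of the subtracted shapes is present at this height, so the result so far is unchanged — boundary = 49.69 mm. So its perimeter = 49.69 mm. Layer 12 (z = 3.36): the r=7.5 cylinder contributes a regular 12-gon of circumradius 7.5 (perimeter = 2·12·7.500·sin(180°/12) = 46.59 mm); the r=8 cylinder at (9.5, 0.5) gives a regular 12-gon of circumradius 8 (constant along its height) (perimeter = 2·12·8.000·sin(180°/12) = 49.69 mm); Merging all regions: the regions partially overlap (shared area 46.00 mm²), so the edge portions inside another operand are dropped and the merged outline is re-measured after clipping — boundary = 69.14 mm; the cube at (7, 11.5) is absent (z outside [7.5, 20]); Subtracting the remaining from the first: none of the subtracted shapes is present at this height, so the result so far is unchanged — boundary = 69.14 mm. So its perimeter = 69.14 mm. Layer 12 is larger (69.14 vs 49.69 mm).

layer 12 (z = 3.36 mm)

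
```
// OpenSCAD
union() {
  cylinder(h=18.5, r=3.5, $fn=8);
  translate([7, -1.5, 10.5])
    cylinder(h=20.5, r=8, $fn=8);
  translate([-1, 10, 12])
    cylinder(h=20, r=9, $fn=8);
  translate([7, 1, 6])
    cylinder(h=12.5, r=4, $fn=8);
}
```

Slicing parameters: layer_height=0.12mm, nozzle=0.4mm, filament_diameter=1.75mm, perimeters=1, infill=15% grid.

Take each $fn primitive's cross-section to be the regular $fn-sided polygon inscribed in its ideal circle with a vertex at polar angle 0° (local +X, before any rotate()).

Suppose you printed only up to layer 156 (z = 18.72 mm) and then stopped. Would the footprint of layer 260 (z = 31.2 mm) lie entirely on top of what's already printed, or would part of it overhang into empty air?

Compare the two slices. At z = 18.72: the cylinder does not reach this height (z outside [0, 18.5]); the r=8 cylinder at (7, -1.5) contributes a regular 8-gon of circumradius 8 (area = (8/2)·8.000²·sin(360°/8) = 181.02 mm²); the cylinder at (-1, 10): section is a regular 8-gon, circumradius r=9 (area = (8/2)·9.000²·sin(360°/8) = 229.10 mm²); the cylinder at (7, 1) is absent (z outside [6, 18.5]); Taking the union: the regions partially overlap — summed areas 410.12 mm² minus the doubly-counted overlap 11.18 mm² gives 398.94 mm² — area = 398.94 mm². At z = 31.2: the cylinder is not intersected at this z (z outside [0, 18.5]); the cylinder at (7, -1.5) is absent (z outside [10.5, 31]); the r=9 cylinder at (-1, 10) gives a regular 8-gon of circumradius 9 (constant along its height) (area = (8/2)·9.000²·sin(360°/8) = 229.10 mm²); the cylinder at (7, 1) is absent (z outside [6, 18.5]); Combining (union): only the r=9 cylinder at (-1, 10) is present, so the union is just that shape — area = 229.10 mm². Checking containment: the cross-section at z = 31.2 is a subset of the cross-section at z = 18.72.

entirely on top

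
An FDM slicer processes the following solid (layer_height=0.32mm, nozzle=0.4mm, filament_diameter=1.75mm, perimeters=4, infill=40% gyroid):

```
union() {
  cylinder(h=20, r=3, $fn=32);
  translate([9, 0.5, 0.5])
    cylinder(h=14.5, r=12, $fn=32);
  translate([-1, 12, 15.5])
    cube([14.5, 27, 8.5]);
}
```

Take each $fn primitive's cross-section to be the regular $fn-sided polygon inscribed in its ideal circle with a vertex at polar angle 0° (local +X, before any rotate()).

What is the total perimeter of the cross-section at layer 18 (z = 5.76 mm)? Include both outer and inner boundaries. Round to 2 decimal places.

At z = 5.76 mm: the cylinder: section is a regular 32-gon, circumradius r=3 (perimeter = 2·32·3.000·sin(180°/32) = 18.82 mm); the cylinder at (9, 0.5): section is a regular 32-gon, circumradius r=12 (perimeter = 2·32·12.000·sin(180°/32) = 75.28 mm); the cube at (-1, 12) does not reach this height (z outside [15.5, 24]); Combining (union): the regions partially overlap (shared area 28.05 mm²), so the edge portions inside another operand are dropped and the merged outline is re-measured after clipping — boundary = 75.29 mm. Overall, the cross-section is a single solid region. Total boundary length (outer) = 75.29 mm.

75.29 mm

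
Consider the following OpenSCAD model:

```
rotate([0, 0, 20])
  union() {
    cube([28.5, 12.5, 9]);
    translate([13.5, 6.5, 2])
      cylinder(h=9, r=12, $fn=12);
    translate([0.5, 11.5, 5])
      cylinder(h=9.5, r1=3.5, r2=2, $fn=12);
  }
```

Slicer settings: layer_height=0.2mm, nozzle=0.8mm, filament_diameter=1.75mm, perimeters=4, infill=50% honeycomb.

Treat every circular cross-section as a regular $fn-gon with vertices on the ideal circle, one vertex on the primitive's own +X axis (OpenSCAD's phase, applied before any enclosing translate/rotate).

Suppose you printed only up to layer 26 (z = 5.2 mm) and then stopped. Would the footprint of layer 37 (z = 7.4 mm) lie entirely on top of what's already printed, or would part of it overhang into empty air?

entirely on top

Compare the two slices. At z = 5.2: the 28.5×12.5 cube contributes its full rectangle (area 356.25 mm²); the cylinder at (13.5, 6.5): section is a regular 12-gon, circumradius r=12 (area = (12/2)·12.000²·sin(360°/12) = 432.00 mm²); the cone at (0.5, 11.5): at t=0.021 of its height the radius interpolates to r₁+(r₂−r₁)t = 3.468, giving a regular 12-gon of that circumradius (area = (12/2)·3.468²·sin(360°/12) = 36.09 mm²); Merging all regions: the regions partially overlap — summed areas 824.34 mm² minus the doubly-counted overlap 293.55 mm² gives 530.79 mm² — area = 530.79 mm²; (rotated 20° about Z; rotation is an isometry so areas/perimeters/island counts are preserved). At z = 7.4: the cube is present — its section is the full 28.5×12.5 rectangle (area 356.25 mm²); the cylinder at (13.5, 6.5): section is a regular 12-gon, circumradius r=12 (area = (12/2)·12.000²·sin(360°/12) = 432.00 mm²); the cone at (0.5, 11.5) contributes a regular 12-gon of circumradius 3.121 (interpolated between r1=3.5 and r2=2 at t=0.253) (area = (12/2)·3.121²·sin(360°/12) = 29.22 mm²); Taking the union: the regions partially overlap — summed areas 817.47 mm² minus the doubly-counted overlap 291.19 mm² gives 526.28 mm² — area = 526.28 mm²; (rotated 20° about Z; rotation is an isometry so areas/perimeters/island counts are preserved). Checking containment: the cross-section at z = 7.4 is a subset of the cross-section at z = 5.2.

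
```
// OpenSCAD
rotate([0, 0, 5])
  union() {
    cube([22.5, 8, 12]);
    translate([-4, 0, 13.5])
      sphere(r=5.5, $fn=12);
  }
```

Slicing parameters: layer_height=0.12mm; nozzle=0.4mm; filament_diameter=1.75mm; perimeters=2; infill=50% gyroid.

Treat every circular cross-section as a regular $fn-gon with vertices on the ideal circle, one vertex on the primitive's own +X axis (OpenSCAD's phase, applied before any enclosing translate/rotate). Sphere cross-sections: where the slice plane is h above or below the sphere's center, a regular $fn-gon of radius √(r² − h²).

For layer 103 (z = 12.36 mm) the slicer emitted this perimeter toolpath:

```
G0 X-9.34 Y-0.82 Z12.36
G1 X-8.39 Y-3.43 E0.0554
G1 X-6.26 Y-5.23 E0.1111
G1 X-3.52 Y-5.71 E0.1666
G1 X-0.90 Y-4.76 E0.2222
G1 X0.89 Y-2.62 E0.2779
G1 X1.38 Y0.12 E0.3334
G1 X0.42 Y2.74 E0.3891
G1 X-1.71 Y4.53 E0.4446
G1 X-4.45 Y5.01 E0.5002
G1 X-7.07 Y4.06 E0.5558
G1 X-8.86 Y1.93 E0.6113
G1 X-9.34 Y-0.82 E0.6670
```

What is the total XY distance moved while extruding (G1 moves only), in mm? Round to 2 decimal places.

Sum the Euclidean lengths of each G1 segment: total = 33.42 mm.

33.42 mm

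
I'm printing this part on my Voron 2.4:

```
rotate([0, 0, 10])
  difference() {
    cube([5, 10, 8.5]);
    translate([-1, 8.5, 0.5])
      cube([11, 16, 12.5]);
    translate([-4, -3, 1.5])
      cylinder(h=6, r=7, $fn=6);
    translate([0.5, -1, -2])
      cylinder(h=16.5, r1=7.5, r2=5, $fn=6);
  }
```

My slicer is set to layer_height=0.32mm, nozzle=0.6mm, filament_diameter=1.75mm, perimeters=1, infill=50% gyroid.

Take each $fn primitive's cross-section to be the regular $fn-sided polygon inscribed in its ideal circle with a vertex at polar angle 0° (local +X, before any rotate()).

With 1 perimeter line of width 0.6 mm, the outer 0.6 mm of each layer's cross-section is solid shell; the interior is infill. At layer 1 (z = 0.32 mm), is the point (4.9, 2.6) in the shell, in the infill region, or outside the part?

At z = 0.32 mm: the cube (footprint 5×10) is included at this height; the cube at (-1, 8.5) is not intersected at this z (z outside [0.5, 13]); the cylinder at (-4, -3) is not intersected at this z (z outside [1.5, 7.5]); the cone at (0.5, -1) contributes a regular 6-gon of circumradius 7.148 (interpolated between r1=7.5 and r2=5 at t=0.141); Taking the first minus the rest: starting from the 5×10 cube, the cone at (0.5, -1) partially overlaps it — only the 25.21 mm² overlap (of its 132.76 mm²) is removed, clipping the outline — 1 connected region; (rotated 10° about Z; rotation is an isometry so areas/perimeters/island counts are preserved). Overall, the cross-section is a single solid region. Undo the 10° rotation: the query point maps to (5.277, 1.710) in the un-rotated model frame. The nearest boundary edge runs (5.00, 3.59)→(4.07, 5.19); distance from the point to it = 1.90 mm. The point is not inside any of the regions above, so it lies outside the cross-section (1.90 mm from the nearest boundary).

outside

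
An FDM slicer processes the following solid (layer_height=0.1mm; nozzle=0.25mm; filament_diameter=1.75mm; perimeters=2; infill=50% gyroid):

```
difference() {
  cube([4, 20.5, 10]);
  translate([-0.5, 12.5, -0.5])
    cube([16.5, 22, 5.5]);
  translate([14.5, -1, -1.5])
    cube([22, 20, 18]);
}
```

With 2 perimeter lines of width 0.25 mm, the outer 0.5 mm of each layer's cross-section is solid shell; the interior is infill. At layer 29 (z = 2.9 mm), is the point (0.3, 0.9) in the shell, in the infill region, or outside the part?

At z = 2.9 mm: the cube (footprint 4×20.5) is included at this height; the cube at (-0.5, 12.5) (footprint 16.5×22) is included at this height; the cube at (14.5, -1) (footprint 22×20) is included at this height; Subtracting the remaining from the first: starting from the 4×20.5 cube, the 16.5×22 cube at (-0.5, 12.5) partially overlaps it — only the 32.00 mm² overlap (of its 363.00 mm²) is removed, clipping the outline; the 22×20 cube at (14.5, -1) misses the remaining region (no effect) — 1 connected region. Overall, the cross-section is a single solid region. The nearest boundary edge runs (0.00, 0.00)→(0.00, 12.50); distance from the point to it = 0.30 mm. The point is inside the cross-section, 0.30 mm from the nearest boundary — within the 0.5 mm shell band (2 × 0.25).

shell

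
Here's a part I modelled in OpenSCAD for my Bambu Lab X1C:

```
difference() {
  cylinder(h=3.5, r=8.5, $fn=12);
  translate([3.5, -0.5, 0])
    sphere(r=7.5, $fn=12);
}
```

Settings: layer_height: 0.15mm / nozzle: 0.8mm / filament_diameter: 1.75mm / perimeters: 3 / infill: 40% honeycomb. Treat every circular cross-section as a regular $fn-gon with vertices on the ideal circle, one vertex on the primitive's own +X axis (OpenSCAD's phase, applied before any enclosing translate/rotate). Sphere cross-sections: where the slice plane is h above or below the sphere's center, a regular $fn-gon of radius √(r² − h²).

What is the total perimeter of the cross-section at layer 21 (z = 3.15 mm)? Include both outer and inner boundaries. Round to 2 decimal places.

At z = 3.15 mm: the cylinder: section is a regular 12-gon, circumradius r=8.5 (perimeter = 2·12·8.500·sin(180°/12) = 52.80 mm); the r=7.5 sphere at (3.5, -0.5) slices to a regular 12-gon of circumradius 6.806 (√(r²−h²) with h=3.15 from center) (perimeter = 2·12·6.806·sin(180°/12) = 42.28 mm); Taking the first minus the rest: starting from the r=8.5 cylinder, the r=7.5 sphere at (3.5, -0.5) partially overlaps it — only the 119.39 mm² overlap (of its 138.98 mm²) is removed, clipping the outline — boundary = 62.95 mm. Overall, the cross-section is a single solid region. Total boundary length (outer) = 62.95 mm.

62.95 mm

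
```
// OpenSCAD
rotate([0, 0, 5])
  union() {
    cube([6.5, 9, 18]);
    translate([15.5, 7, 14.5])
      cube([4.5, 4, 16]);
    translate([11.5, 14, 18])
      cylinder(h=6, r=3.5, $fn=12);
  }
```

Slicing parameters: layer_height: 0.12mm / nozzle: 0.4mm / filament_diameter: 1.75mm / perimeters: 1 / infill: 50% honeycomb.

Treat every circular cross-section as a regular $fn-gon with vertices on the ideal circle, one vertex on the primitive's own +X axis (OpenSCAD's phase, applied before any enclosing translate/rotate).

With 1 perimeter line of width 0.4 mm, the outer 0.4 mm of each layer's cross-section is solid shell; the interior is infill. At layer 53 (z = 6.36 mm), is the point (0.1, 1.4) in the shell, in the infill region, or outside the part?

shell

At z = 6.36 mm: the cube (footprint 6.5×9) is included at this height; the cube at (15.5, 7) is absent (z outside [14.5, 30.5]); the cylinder at (11.5, 14) is not intersected at this z (z outside [18, 24]); Combining (union): only the 6.5×9 cube is present, so the union is just that shape — 1 connected region; (rotated 5° about Z; rotation is an isometry so areas/perimeters/island counts are preserved). Overall, the cross-section is a single solid region. Undo the 5° rotation: the query point maps to (0.222, 1.386) in the un-rotated model frame. The nearest boundary edge runs (0.00, 9.00)→(0.00, 0.00); distance from the point to it = 0.22 mm. The point is inside the cross-section, 0.22 mm from the nearest boundary — within the 0.4 mm shell band (1 × 0.4).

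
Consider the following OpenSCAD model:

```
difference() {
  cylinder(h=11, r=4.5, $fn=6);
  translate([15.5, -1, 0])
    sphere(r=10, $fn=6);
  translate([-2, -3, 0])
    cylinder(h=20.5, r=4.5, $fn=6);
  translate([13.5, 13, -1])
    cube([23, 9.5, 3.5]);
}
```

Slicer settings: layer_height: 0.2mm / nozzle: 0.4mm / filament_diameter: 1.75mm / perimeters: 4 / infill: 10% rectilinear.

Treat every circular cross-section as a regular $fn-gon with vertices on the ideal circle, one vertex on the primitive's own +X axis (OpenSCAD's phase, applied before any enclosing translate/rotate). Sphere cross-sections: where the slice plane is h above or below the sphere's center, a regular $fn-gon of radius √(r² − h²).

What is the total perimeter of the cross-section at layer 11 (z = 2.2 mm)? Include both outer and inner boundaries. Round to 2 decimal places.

At z = 2.2 mm: the cylinder: section is a regular 6-gon, circumradius r=4.5 (perimeter = 2·6·4.500·sin(180°/6) = 27.00 mm); the sphere at (15.5, -1): section is a regular 6-gon, circumradius = √(r²−h²) = √(10²−2.2²) = 9.755 (perimeter = 2·6·9.755·sin(180°/6) = 58.53 mm); the r=4.5 cylinder at (-2, -3) gives a regular 6-gon of circumradius 4.5 (constant along its height) (perimeter = 2·6·4.500·sin(180°/6) = 27.00 mm); the cube at (13.5, 13) (footprint 23×9.5) is included at this height (perimeter 65.00 mm); Taking the first minus the rest: starting from the r=4.5 cylinder, the r=10 sphere at (15.5, -1) misses the remaining region (no effect); the r=4.5 cylinder at (-2, -3) partially overlaps it — only the 24.33 mm² overlap (of its 52.61 mm²) is removed, clipping the outline; the 23×9.5 cube at (13.5, 13) misses the remaining region (no effect) — boundary = 27.00 mm. Overall, the cross-section is a single solid region. Total boundary length (outer) = 27.00 mm.

27.00 mm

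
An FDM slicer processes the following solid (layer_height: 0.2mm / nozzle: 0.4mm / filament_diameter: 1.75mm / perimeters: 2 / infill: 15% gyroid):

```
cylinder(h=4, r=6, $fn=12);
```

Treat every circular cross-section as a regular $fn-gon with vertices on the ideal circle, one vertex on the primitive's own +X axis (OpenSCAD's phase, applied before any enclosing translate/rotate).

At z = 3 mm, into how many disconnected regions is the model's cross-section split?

At z = 3 mm: the r=6 cylinder gives a regular 12-gon of circumradius 6 (constant along its height). The result has 1 disconnected region.

1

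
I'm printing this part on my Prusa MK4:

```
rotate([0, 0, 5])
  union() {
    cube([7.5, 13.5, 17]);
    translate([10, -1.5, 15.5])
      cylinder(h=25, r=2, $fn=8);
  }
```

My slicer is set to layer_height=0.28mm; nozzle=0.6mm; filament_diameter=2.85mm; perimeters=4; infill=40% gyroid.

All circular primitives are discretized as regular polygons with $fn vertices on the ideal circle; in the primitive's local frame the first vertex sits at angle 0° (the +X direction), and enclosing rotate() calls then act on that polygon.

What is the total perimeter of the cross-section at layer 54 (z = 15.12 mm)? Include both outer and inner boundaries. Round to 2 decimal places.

42.00 mm

At z = 15.12 mm: the cube (footprint 7.5×13.5) is included at this height (perimeter 42.00 mm); the cylinder at (10, -1.5) does not reach this height (z outside [15.5, 40.5]); Merging all regions: only the 7.5×13.5 cube is present, so the union is just that shape — boundary = 42.00 mm; (rotated 5° about Z; rotation is an isometry so areas/perimeters/island counts are preserved). Overall, the cross-section is a single solid region. Total boundary length (outer) = 42.00 mm.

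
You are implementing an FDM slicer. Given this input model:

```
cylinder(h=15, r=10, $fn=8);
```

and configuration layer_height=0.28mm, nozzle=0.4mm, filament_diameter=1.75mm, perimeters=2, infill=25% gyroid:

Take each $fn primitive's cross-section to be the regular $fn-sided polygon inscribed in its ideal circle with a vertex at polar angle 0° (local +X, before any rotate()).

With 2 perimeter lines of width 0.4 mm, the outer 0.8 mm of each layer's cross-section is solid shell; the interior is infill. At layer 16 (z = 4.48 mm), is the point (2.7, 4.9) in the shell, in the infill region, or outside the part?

infill

At z = 4.48 mm: the r=10 cylinder contributes a regular 8-gon of circumradius 10. Overall, the cross-section is a single solid region. The nearest boundary edge runs (7.07, 7.07)→(0.00, 10.00); distance from the point to it = 3.68 mm. The point is inside the cross-section and 3.68 mm from the nearest boundary — more than the 0.8 mm shell width (2 × 0.4), so it's in the infill interior.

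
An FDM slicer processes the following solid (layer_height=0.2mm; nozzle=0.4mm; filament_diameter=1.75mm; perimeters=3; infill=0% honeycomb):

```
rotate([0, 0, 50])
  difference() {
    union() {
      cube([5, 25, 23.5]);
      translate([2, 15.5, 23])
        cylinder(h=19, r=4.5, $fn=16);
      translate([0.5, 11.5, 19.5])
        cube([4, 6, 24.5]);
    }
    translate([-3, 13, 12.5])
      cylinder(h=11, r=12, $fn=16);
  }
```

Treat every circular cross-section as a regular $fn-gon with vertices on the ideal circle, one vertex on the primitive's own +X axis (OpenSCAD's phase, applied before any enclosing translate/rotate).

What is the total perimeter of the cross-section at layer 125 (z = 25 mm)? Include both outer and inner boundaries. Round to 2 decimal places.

28.35 mm

At z = 25 mm: the cube does not reach this height (z outside [0, 23.5]); the cylinder at (2, 15.5): section is a regular 16-gon, circumradius r=4.5 (perimeter = 2·16·4.500·sin(180°/16) = 28.09 mm); the cube at (0.5, 11.5) is present — its section is the full 4×6 rectangle (perimeter 20.00 mm); Merging all regions: the regions partially overlap (shared area 23.90 mm²), so the edge portions inside another operand are dropped and the merged outline is re-measured after clipping — boundary = 28.35 mm; the cylinder at (-3, 13) does not reach this height (z outside [12.5, 23.5]); After the difference (first − rest): none of the subtracted shapes is present at this height, so that combined region is unchanged — boundary = 28.35 mm; (rotated 50° about Z; rotation is an isometry so areas/perimeters/island counts are preserved). Overall, the cross-section is a single solid region. Total boundary length (outer) = 28.35 mm.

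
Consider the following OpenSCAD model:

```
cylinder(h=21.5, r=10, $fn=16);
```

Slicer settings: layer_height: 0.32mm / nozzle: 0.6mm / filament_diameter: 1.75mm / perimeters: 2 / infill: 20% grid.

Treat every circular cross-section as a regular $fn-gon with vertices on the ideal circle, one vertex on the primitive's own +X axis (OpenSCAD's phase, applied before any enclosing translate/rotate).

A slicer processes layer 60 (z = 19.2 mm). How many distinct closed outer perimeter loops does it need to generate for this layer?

1

At z = 19.2 mm: the cylinder: section is a regular 16-gon, circumradius r=10. The result has 1 disconnected region.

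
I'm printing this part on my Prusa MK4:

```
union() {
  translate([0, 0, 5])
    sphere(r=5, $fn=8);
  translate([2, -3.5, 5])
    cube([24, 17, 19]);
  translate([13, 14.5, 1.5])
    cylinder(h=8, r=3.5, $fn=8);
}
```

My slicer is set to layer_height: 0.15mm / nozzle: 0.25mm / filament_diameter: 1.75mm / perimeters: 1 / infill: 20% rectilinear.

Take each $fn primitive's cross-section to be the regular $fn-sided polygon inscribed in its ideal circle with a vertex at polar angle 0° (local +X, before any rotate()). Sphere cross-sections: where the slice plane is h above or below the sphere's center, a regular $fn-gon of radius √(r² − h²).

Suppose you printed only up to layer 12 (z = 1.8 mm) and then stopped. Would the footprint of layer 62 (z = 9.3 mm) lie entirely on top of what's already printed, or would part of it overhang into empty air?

part overhangs

Compare the two slices. At z = 1.8: the r=5 sphere slices to a regular 8-gon of circumradius 3.842 (√(r²−h²) with h=3.2 from center) (area = (8/2)·3.842²·sin(360°/8) = 41.75 mm²); the cube at (2, -3.5) does not reach this height (z outside [5, 24]); the cylinder at (13, 14.5): section is a regular 8-gon, circumradius r=3.5 (area = (8/2)·3.500²·sin(360°/8) = 34.65 mm²); Combining (union): the 2 present regions are separate (no shared area or edge), so areas and boundary lengths simply add and each stays a separate island — area = 76.40 mm². At z = 9.3: the r=5 sphere contributes a regular 8-gon of circumradius √(5²−4.3²) = 2.551 (area = (8/2)·2.551²·sin(360°/8) = 18.41 mm²); the cube at (2, -3.5) is present — its section is the full 24×17 rectangle (area 408.00 mm²); the cylinder at (13, 14.5): section is a regular 8-gon, circumradius r=3.5 (area = (8/2)·3.500²·sin(360°/8) = 34.65 mm²); Combining (union): the regions partially overlap — summed areas 461.06 mm² minus the doubly-counted overlap 11.47 mm² gives 449.59 mm² — area = 449.59 mm². Checking containment: at z = 9.3 the cross-section extends beyond the z = 1.8 cross-section by about 390.10 mm².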